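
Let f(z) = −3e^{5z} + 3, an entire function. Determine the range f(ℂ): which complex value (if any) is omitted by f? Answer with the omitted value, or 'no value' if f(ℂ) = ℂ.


Little Picard bounds the complement of f(ℂ) to at most one point.
e^{5z} is never zero on ℂ, so -3·e^{5z} takes every value in ℂ ∖ {0}. Adding 3 shifts the range to ℂ ∖ {3}. Thus f omits exactly the value 3.

Omitted value: 3.


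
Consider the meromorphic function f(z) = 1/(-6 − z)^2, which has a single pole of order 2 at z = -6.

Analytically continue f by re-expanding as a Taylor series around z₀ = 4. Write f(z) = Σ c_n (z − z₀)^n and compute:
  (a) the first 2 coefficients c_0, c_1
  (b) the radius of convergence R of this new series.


Let w = z − z₀, so z = z₀ + w.
Then -6 − z = -6 − (z₀ + w) = (-6 − z₀) − w = -10 − w.
f(z) = 1/(-10 − w)^2 = (1/(-10)^2) · (1 − w/(-10))^{−2}.
By the binomial series (1−u)^{−2} = Σ_{n≥0} C(n+1, 1) u^n for |u|<1, with u = w/(-10):
  c_n = C(n+1, 1) / (-10)^(n+2).
  c_0 = 1/(-10)^2 = 1/100.
  c_1 = 2/(-10)^3 = -1/500.
The series is valid for |w/d| < 1, i.e. |z − z₀| < |d|.
Radius of convergence: R = |-6 − z₀| = |-10| = 10 (distance from z₀ to the singularity z = -6).

c_0 = 1/100, c_1 = -1/500; R = 10.


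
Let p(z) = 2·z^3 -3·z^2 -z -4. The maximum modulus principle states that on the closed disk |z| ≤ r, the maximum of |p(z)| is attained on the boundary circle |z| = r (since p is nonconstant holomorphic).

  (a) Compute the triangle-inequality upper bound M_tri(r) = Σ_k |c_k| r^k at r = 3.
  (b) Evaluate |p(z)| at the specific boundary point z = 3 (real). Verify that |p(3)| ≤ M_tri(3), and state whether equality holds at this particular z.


Coefficients: c_0 = -4, c_1 = -1, c_2 = -3, c_3 = 2. Radius r = 3.
Part (a). Triangle bound: M_tri(r) = Σ_k |c_k| r^k
  = |-4|·3^0 + |-1|·3^1 + |-3|·3^2 + |2|·3^3
  = 4 + 3 + 27 + 54 = 88.
This bounds M(r) := max_{|z|=r} |p(z)| from above; equality holds iff all terms c_k z^k can be made to align in phase at a single z on |z|=r.
Part (b). At z = 3 (real, on the circle |z| = r):
  p(3) = (-4)·3^0 + (-1)·3^1 + (-3)·3^2 + (2)·3^3 = 20.
  |p(3)| = 20.
Check: |p(3)| = 20 ≤ 88 = M_tri(3). ✓ Equality does not hold at z = 3 (the coefficients have mixed signs, so the terms do not all align in phase there).

M_tri(3) = 88; |p(3)| = 20; equality at z=3: no.


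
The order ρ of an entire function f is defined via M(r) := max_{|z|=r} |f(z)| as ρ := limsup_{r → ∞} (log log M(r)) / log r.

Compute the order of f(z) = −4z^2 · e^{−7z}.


M(r) = max_{|z|=r} |-4|·|z|^2·|e^{−7z}| = 4·r^2 · e^{7r^1} (the factors attain their maxima compatibly on |z|=r). Then log M(r) = log 4 + 2·log r + 7r^1, dominated by the last term, so log log M(r) ~ 1·log r. The polynomial factor -4z^2 contributes only a log r term and does not affect the order. ρ = 1.
Therefore ρ = 1.

Order ρ = 1.


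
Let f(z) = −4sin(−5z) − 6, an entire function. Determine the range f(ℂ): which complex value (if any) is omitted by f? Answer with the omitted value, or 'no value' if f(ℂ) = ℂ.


Little Picard bounds the complement of f(ℂ) to at most one point.
sin is entire and surjective onto ℂ: for every w ∈ ℂ, sin(ζ) = w has a solution ζ ∈ ℂ (e.g., via the complex inverse arcsin). With ζ = −5z this gives z = ζ/(-5). Then -4·sin(−5z) takes every value in -4·ℂ = ℂ, and adding -6 is a bijection of ℂ. So f is surjective and omits no value. (Note: only on the real line is sin bounded by [−1, 1].)

Omitted value: no value.


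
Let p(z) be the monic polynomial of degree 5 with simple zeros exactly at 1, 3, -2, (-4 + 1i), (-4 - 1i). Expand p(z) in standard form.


The polynomial is p(z) = ∏_{α ∈ S} (z − α), where S = {1, 3, -2, (-4 + 1i), (-4 - 1i)}.
Expanding the product yields: p(z) = z^5 + 6·z^4 -4·z^3 -68·z^2 -37·z + 102.
Note conjugate pairs combine to real quadratics: (z − (-4+1i))(z − (-4−1i)) = z² + 8z + 17.
The resulting polynomial has degree 5 and real coefficients as required.

p(z) = z^5 + 6·z^4 -4·z^3 -68·z^2 -37·z + 102.


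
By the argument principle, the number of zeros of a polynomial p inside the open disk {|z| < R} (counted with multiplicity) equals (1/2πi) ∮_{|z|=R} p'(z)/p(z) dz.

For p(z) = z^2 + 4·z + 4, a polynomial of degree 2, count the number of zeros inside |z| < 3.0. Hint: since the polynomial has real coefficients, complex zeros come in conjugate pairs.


The zeros of p are: -2, -2.
Their magnitudes are: 2, 2.
Zeros with |z| < R = 3.0: -2, -2.
Count = 2.
By the argument principle, (1/2πi) ∮_{|z|=R} p'(z)/p(z) dz equals exactly this count.

Number of zeros inside |z| < 3.0: 2.


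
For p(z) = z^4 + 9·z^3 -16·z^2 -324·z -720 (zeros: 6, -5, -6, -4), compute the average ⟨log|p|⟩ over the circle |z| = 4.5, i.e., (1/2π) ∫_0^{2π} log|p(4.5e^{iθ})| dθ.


Zeros: -6, -5, -4, 6; r = 4.5.
Inside |z| < r: -4. Outside (|z| ≥ r): -6, -5, 6.
p(0) = -720, so log|p(0)| = log(720) = 6.5793.
Apply Jensen: I(r) = log|p(0)| + Σ_k log(r/|z_k|), summed over zeros inside |z| < r.
  log(r/|z_k|) for z_k = -4: log(4.5/4) = 0.1178
  Outside zeros (-6, -5, 6) contribute nothing to the Jensen sum.
Sum over inside zeros: 0.1178.
I(r) = log|p(0)| + (inside sum) = 6.5793 + 0.1178 = 6.6970.
Note: since some zeros are outside |z| ≤ r, the simplified n·log(r) form does NOT apply — only the inside zeros contribute.

I(r) ≈ 6.6970.


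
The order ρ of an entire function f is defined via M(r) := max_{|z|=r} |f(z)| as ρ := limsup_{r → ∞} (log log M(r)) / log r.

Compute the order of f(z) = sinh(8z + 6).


sinh(w) is a linear combination of e^{iw} and e^{−iw} (or e^w, e^{−w} in the hyperbolic case), so |sinh(w)| ≤ e^{|w|}. With w = 8z + 6, |w| ≤ 8|z| + 6 = 8r + 6 on |z| = r, giving M(r) ≤ e^{8r + 6}, so ρ ≤ 1. On a suitable ray (z = it for sin/cos; z = t for sinh/cosh, t real → ∞), |sinh(8z + 6)| grows like e^{8|t|}/2, so ρ ≥ 1. Hence ρ = 1.
Therefore ρ = 1.

Order ρ = 1.


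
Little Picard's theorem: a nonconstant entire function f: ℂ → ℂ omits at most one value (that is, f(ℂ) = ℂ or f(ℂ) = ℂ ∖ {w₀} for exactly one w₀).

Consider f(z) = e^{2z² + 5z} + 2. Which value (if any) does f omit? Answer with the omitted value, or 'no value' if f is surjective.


Little Picard bounds the complement of f(ℂ) to at most one point.
The exponent g(z) = 2z² + 5z is a nonconstant polynomial, hence surjective onto ℂ. So e^{g(z)} takes every value in {e^w : w ∈ ℂ} = ℂ ∖ {0}. Adding 2 shifts the range to ℂ ∖ {2}. f omits exactly 2.

Omitted value: 2.


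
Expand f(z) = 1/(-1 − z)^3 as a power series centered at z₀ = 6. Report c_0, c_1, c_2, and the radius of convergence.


Let w = z − z₀, so z = z₀ + w.
Then -1 − z = -1 − (z₀ + w) = (-1 − z₀) − w = -7 − w.
f(z) = 1/(-7 − w)^3 = (1/(-7)^3) · (1 − w/(-7))^{−3}.
By the binomial series (1−u)^{−3} = Σ_{n≥0} C(n+2, 2) u^n for |u|<1, with u = w/(-7):
  c_n = C(n+2, 2) / (-7)^(n+3).
  c_0 = 1/(-7)^3 = -1/343.
  c_1 = 3/(-7)^4 = 3/2401.
  c_2 = 6/(-7)^5 = -6/16807.
The series is valid for |w/d| < 1, i.e. |z − z₀| < |d|.
Radius of convergence: R = |-1 − z₀| = |-7| = 7 (distance from z₀ to the singularity z = -1).

c_0 = -1/343, c_1 = 3/2401, c_2 = -6/16807; R = 7.


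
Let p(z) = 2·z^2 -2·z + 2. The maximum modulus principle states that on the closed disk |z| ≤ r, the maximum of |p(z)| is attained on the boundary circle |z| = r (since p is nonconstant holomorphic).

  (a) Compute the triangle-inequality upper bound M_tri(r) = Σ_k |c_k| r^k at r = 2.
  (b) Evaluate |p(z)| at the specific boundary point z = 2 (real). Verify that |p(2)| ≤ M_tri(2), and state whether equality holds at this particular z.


Coefficients: c_0 = 2, c_1 = -2, c_2 = 2. Radius r = 2.
Part (a). Triangle bound: M_tri(r) = Σ_k |c_k| r^k
  = |2|·2^0 + |-2|·2^1 + |2|·2^2
  = 2 + 4 + 8 = 14.
This bounds M(r) := max_{|z|=r} |p(z)| from above; equality holds iff all terms c_k z^k can be made to align in phase at a single z on |z|=r.
Part (b). At z = 2 (real, on the circle |z| = r):
  p(2) = (2)·2^0 + (-2)·2^1 + (2)·2^2 = 6.
  |p(2)| = 6.
Check: |p(2)| = 6 ≤ 14 = M_tri(2). ✓ Equality does not hold at z = 2 (the coefficients have mixed signs, so the terms do not all align in phase there).

M_tri(2) = 14; |p(2)| = 6; equality at z=2: no.


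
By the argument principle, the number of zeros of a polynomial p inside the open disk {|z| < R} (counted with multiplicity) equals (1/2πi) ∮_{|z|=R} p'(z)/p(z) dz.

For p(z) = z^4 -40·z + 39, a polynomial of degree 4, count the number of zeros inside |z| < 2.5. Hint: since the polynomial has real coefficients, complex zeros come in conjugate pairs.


The zeros of p are: (-2 + 3i), (-2 - 3i), 3, 1.
Their magnitudes are: 3.606, 3.606, 3, 1.
Zeros with |z| < R = 2.5: 1.
Count = 1.
By the argument principle, (1/2πi) ∮_{|z|=R} p'(z)/p(z) dz equals exactly this count.

Number of zeros inside |z| < 2.5: 1.


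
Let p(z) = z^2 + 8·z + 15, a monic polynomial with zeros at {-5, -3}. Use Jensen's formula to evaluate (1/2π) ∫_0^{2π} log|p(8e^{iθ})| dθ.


Zeros: -5, -3; r = 8.
Inside |z| < r: -5, -3. Outside (|z| ≥ r): ∅.
p(0) = 15, so log|p(0)| = log(15) = 2.7081.
Apply Jensen: I(r) = log|p(0)| + Σ_k log(r/|z_k|), summed over zeros inside |z| < r.
  log(r/|z_k|) for z_k = -5: log(8/5) = 0.4700
  log(r/|z_k|) for z_k = -3: log(8/3) = 0.9808
Sum over inside zeros: 1.4508.
I(r) = log|p(0)| + (inside sum) = 2.7081 + 1.4508 = 4.1589.
Closed form (all zeros inside, monic): I(r) = n·log(r) = 2·log(8) = 4.1589. ✓

I(r) ≈ 4.1589.


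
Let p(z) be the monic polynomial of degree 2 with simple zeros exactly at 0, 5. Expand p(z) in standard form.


The polynomial is p(z) = ∏_{α ∈ S} (z − α), where S = {0, 5}.
Expanding the product yields: p(z) = z^2 -5·z.
The resulting polynomial has degree 2 and real coefficients as required.

p(z) = z^2 -5·z.


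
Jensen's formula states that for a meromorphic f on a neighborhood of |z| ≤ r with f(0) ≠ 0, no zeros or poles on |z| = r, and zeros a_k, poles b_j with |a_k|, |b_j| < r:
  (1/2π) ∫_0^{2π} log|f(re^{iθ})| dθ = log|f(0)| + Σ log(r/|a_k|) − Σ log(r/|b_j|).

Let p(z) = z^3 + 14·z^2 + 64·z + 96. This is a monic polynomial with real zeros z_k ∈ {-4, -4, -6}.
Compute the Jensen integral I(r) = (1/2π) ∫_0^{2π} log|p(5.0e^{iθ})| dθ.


Zeros: -6, -4, -4; r = 5.0.
Inside |z| < r: -4, -4. Outside (|z| ≥ r): -6.
p(0) = 96, so log|p(0)| = log(96) = 4.5643.
Apply Jensen: I(r) = log|p(0)| + Σ_k log(r/|z_k|), summed over zeros inside |z| < r.
  log(r/|z_k|) for z_k = -4: log(5.0/4) = 0.2231
  log(r/|z_k|) for z_k = -4: log(5.0/4) = 0.2231
  Outside zeros (-6) contribute nothing to the Jensen sum.
Sum over inside zeros: 0.4463.
I(r) = log|p(0)| + (inside sum) = 4.5643 + 0.4463 = 5.0106.
Note: since some zeros are outside |z| ≤ r, the simplified n·log(r) form does NOT apply — only the inside zeros contribute.

I(r) ≈ 5.0106.


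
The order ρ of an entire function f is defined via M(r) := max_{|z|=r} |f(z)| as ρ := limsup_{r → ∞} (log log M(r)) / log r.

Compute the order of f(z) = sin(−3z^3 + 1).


Write sin(w) = (e^{iw} ± e^{−iw})/(2 or 2i), so |sin(w)| ≤ e^{|w|}. With w = −3z^3 + 1, |w| ≤ 3r^3 + 1 on |z|=r, giving M(r) ≤ e^{3r^3 + 1} and ρ ≤ 3. For the lower bound, choose z on |z|=r with -3z^3 purely imaginary of modulus 3r^3; then |sin(−3z^3 + 1)| grows like e^{3r^3}/2, so ρ ≥ 3. Hence ρ = 3.
Therefore ρ = 3.

Order ρ = 3.


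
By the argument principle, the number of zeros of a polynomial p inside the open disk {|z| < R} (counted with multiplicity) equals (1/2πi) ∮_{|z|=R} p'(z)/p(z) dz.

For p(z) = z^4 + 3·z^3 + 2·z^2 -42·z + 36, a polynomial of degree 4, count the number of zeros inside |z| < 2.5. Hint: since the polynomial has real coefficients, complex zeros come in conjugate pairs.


The zeros of p are: 1, 2, (-3 + 3i), (-3 - 3i).
Their magnitudes are: 1, 2, 4.243, 4.243.
Zeros with |z| < R = 2.5: 1, 2.
Count = 2.
By the argument principle, (1/2πi) ∮_{|z|=R} p'(z)/p(z) dz equals exactly this count.

Number of zeros inside |z| < 2.5: 2.


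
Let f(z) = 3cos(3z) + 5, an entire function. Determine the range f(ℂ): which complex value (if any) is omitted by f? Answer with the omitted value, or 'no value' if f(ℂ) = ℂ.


Little Picard bounds the complement of f(ℂ) to at most one point.
cos is entire and surjective onto ℂ: for every w ∈ ℂ, cos(ζ) = w has a solution ζ ∈ ℂ (e.g., via the complex inverse arccos). With ζ = 3z this gives z = ζ/(3). Then 3·cos(3z) takes every value in 3·ℂ = ℂ, and adding 5 is a bijection of ℂ. So f is surjective and omits no value. (Note: only on the real line is cos bounded by [−1, 1].)

Omitted value: no value.


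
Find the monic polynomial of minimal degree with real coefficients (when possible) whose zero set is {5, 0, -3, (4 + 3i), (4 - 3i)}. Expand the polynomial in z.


The polynomial is p(z) = ∏_{α ∈ S} (z − α), where S = {5, 0, -3, (4 + 3i), (4 - 3i)}.
Expanding the product yields: p(z) = z^5 -10·z^4 + 26·z^3 + 70·z^2 -375·z.
Note conjugate pairs combine to real quadratics: (z − (4+3i))(z − (4−3i)) = z² − 8z + 25.
The resulting polynomial has degree 5 and real coefficients as required.

p(z) = z^5 -10·z^4 + 26·z^3 + 70·z^2 -375·z.


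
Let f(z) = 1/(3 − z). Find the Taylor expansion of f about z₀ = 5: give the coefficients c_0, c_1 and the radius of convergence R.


Let w = z − z₀, so z = z₀ + w.
Then 3 − z = 3 − (z₀ + w) = (3 − z₀) − w = -2 − w.
f(z) = 1/(-2 − w) = (1/(-2)) · 1/(1 − w/(-2)) = Σ_{n≥0} w^n / (-2)^(n+1).
So c_n = 1/(-2)^(n+1):
  c_0 = 1/(-2)^1 = -1/2.
  c_1 = 1/(-2)^2 = 1/4.
The series is valid for |w/d| < 1, i.e. |z − z₀| < |d|.
Radius of convergence: R = |3 − z₀| = |-2| = 2 (distance from z₀ to the singularity z = 3).

c_0 = -1/2, c_1 = 1/4; R = 2.


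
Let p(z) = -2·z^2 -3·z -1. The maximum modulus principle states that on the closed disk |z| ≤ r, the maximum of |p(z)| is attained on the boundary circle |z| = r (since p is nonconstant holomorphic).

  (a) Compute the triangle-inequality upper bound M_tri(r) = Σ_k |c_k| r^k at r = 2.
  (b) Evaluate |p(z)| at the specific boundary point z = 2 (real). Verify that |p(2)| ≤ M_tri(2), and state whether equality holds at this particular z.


Coefficients: c_0 = -1, c_1 = -3, c_2 = -2. Radius r = 2.
Part (a). Triangle bound: M_tri(r) = Σ_k |c_k| r^k
  = |-1|·2^0 + |-3|·2^1 + |-2|·2^2
  = 1 + 6 + 8 = 15.
This bounds M(r) := max_{|z|=r} |p(z)| from above; equality holds iff all terms c_k z^k can be made to align in phase at a single z on |z|=r.
Part (b). At z = 2 (real, on the circle |z| = r):
  p(2) = (-1)·2^0 + (-3)·2^1 + (-2)·2^2 = -15.
  |p(2)| = 15.
Since all nonzero coefficients share the same sign, |p(2)| = 15 = M_tri(2); the triangle bound is attained at z = 2, so in fact M(r) = 15.

M_tri(2) = 15; |p(2)| = 15; equality at z=2: yes.


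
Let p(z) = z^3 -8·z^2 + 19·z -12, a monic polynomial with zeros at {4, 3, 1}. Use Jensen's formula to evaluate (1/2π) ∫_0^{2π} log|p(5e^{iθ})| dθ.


Zeros: 1, 3, 4; r = 5.
Inside |z| < r: 1, 3, 4. Outside (|z| ≥ r): ∅.
p(0) = -12, so log|p(0)| = log(12) = 2.4849.
Apply Jensen: I(r) = log|p(0)| + Σ_k log(r/|z_k|), summed over zeros inside |z| < r.
  log(r/|z_k|) for z_k = 4: log(5/4) = 0.2231
  log(r/|z_k|) for z_k = 3: log(5/3) = 0.5108
  log(r/|z_k|) for z_k = 1: log(5/1) = 1.6094
Sum over inside zeros: 2.3434.
I(r) = log|p(0)| + (inside sum) = 2.4849 + 2.3434 = 4.8283.
Closed form (all zeros inside, monic): I(r) = n·log(r) = 3·log(5) = 4.8283. ✓

I(r) ≈ 4.8283.


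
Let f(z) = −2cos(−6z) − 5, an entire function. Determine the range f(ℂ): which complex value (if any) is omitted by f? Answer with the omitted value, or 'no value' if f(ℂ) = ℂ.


Little Picard bounds the complement of f(ℂ) to at most one point.
cos is entire and surjective onto ℂ: for every w ∈ ℂ, cos(ζ) = w has a solution ζ ∈ ℂ (e.g., via the complex inverse arccos). With ζ = −6z this gives z = ζ/(-6). Then -2·cos(−6z) takes every value in -2·ℂ = ℂ, and adding -5 is a bijection of ℂ. So f is surjective and omits no value. (Note: only on the real line is cos bounded by [−1, 1].)

Omitted value: no value.


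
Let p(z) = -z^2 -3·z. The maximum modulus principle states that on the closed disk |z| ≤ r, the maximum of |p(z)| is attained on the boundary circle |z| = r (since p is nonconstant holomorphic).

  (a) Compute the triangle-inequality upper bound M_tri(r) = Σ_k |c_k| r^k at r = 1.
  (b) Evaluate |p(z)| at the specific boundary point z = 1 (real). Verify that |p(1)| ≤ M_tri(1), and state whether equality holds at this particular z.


Coefficients: c_0 = 0, c_1 = -3, c_2 = -1. Radius r = 1.
Part (a). Triangle bound: M_tri(r) = Σ_k |c_k| r^k
  = |0|·1^0 + |-3|·1^1 + |-1|·1^2
  = 0 + 3 + 1 = 4.
This bounds M(r) := max_{|z|=r} |p(z)| from above; equality holds iff all terms c_k z^k can be made to align in phase at a single z on |z|=r.
Part (b). At z = 1 (real, on the circle |z| = r):
  p(1) = (0)·1^0 + (-3)·1^1 + (-1)·1^2 = -4.
  |p(1)| = 4.
Since all nonzero coefficients share the same sign, |p(1)| = 4 = M_tri(1); the triangle bound is attained at z = 1, so in fact M(r) = 4.

M_tri(1) = 4; |p(1)| = 4; equality at z=1: yes.


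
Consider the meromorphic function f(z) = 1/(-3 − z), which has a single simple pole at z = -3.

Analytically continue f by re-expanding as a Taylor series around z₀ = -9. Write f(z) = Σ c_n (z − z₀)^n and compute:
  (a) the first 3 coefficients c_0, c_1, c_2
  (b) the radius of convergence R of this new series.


Let w = z − z₀, so z = z₀ + w.
Then -3 − z = -3 − (z₀ + w) = (-3 − z₀) − w = 6 − w.
f(z) = 1/(6 − w) = (1/(6)) · 1/(1 − w/(6)) = Σ_{n≥0} w^n / (6)^(n+1).
So c_n = 1/(6)^(n+1):
  c_0 = 1/(6)^1 = 1/6.
  c_1 = 1/(6)^2 = 1/36.
  c_2 = 1/(6)^3 = 1/216.
The series is valid for |w/d| < 1, i.e. |z − z₀| < |d|.
Radius of convergence: R = |-3 − z₀| = |6| = 6 (distance from z₀ to the singularity z = -3).

c_0 = 1/6, c_1 = 1/36, c_2 = 1/216; R = 6.


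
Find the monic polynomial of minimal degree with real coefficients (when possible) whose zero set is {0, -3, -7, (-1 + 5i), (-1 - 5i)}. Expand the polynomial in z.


The polynomial is p(z) = ∏_{α ∈ S} (z − α), where S = {0, -3, -7, (-1 + 5i), (-1 - 5i)}.
Expanding the product yields: p(z) = z^5 + 12·z^4 + 67·z^3 + 302·z^2 + 546·z.
Note conjugate pairs combine to real quadratics: (z − (-1+5i))(z − (-1−5i)) = z² + 2z + 26.
The resulting polynomial has degree 5 and real coefficients as required.

p(z) = z^5 + 12·z^4 + 67·z^3 + 302·z^2 + 546·z.


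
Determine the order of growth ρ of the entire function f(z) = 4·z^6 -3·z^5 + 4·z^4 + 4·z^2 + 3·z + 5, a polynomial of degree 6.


|f(z)| ≤ Σ|c_k|·r^k = O(r^6) as r → ∞. Polynomial growth is O(e^{r^ε}) for every ε > 0 (since r^6/e^{r^ε} → 0), so ρ ≤ ε for all ε > 0, i.e. ρ = 0. Every nonconstant polynomial has order 0.
Therefore ρ = 0.

Order ρ = 0.


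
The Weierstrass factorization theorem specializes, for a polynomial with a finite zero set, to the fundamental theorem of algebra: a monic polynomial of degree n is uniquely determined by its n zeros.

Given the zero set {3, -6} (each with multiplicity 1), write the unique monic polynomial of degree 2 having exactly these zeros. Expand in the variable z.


The polynomial is p(z) = ∏_{α ∈ S} (z − α), where S = {3, -6}.
Expanding the product yields: p(z) = z^2 + 3·z -18.
The resulting polynomial has degree 2 and real coefficients as required.

p(z) = z^2 + 3·z -18.


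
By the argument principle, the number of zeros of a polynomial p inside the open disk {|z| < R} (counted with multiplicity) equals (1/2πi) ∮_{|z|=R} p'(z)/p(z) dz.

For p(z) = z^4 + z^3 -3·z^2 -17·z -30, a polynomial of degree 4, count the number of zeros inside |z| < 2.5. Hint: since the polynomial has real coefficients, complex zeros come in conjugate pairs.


The zeros of p are: -2, 3, (-1 + 2i), (-1 - 2i).
Their magnitudes are: 2, 3, 2.236, 2.236.
Zeros with |z| < R = 2.5: -2, (-1 + 2i), (-1 - 2i).
Count = 3.
By the argument principle, (1/2πi) ∮_{|z|=R} p'(z)/p(z) dz equals exactly this count.

Number of zeros inside |z| < 2.5: 3.


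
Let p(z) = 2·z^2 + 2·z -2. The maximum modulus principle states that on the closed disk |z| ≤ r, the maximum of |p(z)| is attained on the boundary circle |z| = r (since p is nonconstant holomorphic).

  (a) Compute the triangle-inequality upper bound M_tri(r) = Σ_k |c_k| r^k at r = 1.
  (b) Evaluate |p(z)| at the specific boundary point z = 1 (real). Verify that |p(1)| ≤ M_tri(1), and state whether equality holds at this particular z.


Coefficients: c_0 = -2, c_1 = 2, c_2 = 2. Radius r = 1.
Part (a). Triangle bound: M_tri(r) = Σ_k |c_k| r^k
  = |-2|·1^0 + |2|·1^1 + |2|·1^2
  = 2 + 2 + 2 = 6.
This bounds M(r) := max_{|z|=r} |p(z)| from above; equality holds iff all terms c_k z^k can be made to align in phase at a single z on |z|=r.
Part (b). At z = 1 (real, on the circle |z| = r):
  p(1) = (-2)·1^0 + (2)·1^1 + (2)·1^2 = 2.
  |p(1)| = 2.
Check: |p(1)| = 2 ≤ 6 = M_tri(1). ✓ Equality does not hold at z = 1 (the coefficients have mixed signs, so the terms do not all align in phase there).

M_tri(1) = 6; |p(1)| = 2; equality at z=1: no.


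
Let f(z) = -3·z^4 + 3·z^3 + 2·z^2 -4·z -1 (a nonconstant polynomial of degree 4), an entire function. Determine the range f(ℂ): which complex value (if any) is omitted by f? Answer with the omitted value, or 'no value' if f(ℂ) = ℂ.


Little Picard bounds the complement of f(ℂ) to at most one point.
For every w ∈ ℂ, the equation p(z) − w = 0 is a nonconstant polynomial in z and hence has at least one root by the fundamental theorem of algebra. So p is surjective onto ℂ, omitting no value.

Omitted value: no value.


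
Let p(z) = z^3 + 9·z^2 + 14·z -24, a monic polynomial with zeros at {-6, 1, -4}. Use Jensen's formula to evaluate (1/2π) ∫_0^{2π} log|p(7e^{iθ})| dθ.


Zeros: -6, -4, 1; r = 7.
Inside |z| < r: -6, -4, 1. Outside (|z| ≥ r): ∅.
p(0) = -24, so log|p(0)| = log(24) = 3.1781.
Apply Jensen: I(r) = log|p(0)| + Σ_k log(r/|z_k|), summed over zeros inside |z| < r.
  log(r/|z_k|) for z_k = -6: log(7/6) = 0.1542
  log(r/|z_k|) for z_k = 1: log(7/1) = 1.9459
  log(r/|z_k|) for z_k = -4: log(7/4) = 0.5596
Sum over inside zeros: 2.6597.
I(r) = log|p(0)| + (inside sum) = 3.1781 + 2.6597 = 5.8377.
Closed form (all zeros inside, monic): I(r) = n·log(r) = 3·log(7) = 5.8377. ✓

I(r) ≈ 5.8377.


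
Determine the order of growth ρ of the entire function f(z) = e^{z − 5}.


|e^{z − 5}| = e^{Re(1·z) + -5} ≤ e^{1|z|^1 + -5} = e^{1r^1 + -5} on |z| = r, so ρ ≤ 1. Choosing z on |z|=r so that 1·z is real positive (always possible by picking arg z appropriately) gives |f(z)| = e^{1r^1 + -5}, matching the bound. The additive constant -5 does not affect log log M(r) ~ 1·log r. Hence ρ = 1.
Therefore ρ = 1.

Order ρ = 1.


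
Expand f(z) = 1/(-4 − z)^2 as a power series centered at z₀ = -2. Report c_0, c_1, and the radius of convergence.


Let w = z − z₀, so z = z₀ + w.
Then -4 − z = -4 − (z₀ + w) = (-4 − z₀) − w = -2 − w.
f(z) = 1/(-2 − w)^2 = (1/(-2)^2) · (1 − w/(-2))^{−2}.
By the binomial series (1−u)^{−2} = Σ_{n≥0} C(n+1, 1) u^n for |u|<1, with u = w/(-2):
  c_n = C(n+1, 1) / (-2)^(n+2).
  c_0 = 1/(-2)^2 = 1/4.
  c_1 = 2/(-2)^3 = -1/4.
The series is valid for |w/d| < 1, i.e. |z − z₀| < |d|.
Radius of convergence: R = |-4 − z₀| = |-2| = 2 (distance from z₀ to the singularity z = -4).

c_0 = 1/4, c_1 = -1/4; R = 2.


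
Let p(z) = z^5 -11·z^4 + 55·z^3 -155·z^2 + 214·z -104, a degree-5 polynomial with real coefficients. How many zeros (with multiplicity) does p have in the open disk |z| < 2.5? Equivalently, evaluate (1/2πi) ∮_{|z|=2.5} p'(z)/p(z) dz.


The zeros of p are: 1, (2 + 3i), (2 - 3i), 4, 2.
Their magnitudes are: 1, 3.606, 3.606, 4, 2.
Zeros with |z| < R = 2.5: 1, 2.
Count = 2.
By the argument principle, (1/2πi) ∮_{|z|=R} p'(z)/p(z) dz equals exactly this count.

Number of zeros inside |z| < 2.5: 2.


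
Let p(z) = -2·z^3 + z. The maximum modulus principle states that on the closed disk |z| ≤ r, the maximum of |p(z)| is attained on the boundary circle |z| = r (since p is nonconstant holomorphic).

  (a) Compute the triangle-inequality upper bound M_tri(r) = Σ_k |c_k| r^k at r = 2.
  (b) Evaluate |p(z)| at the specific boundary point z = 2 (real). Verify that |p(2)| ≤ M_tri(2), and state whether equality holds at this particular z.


Coefficients: c_0 = 0, c_1 = 1, c_2 = 0, c_3 = -2. Radius r = 2.
Part (a). Triangle bound: M_tri(r) = Σ_k |c_k| r^k
  = |0|·2^0 + |1|·2^1 + |0|·2^2 + |-2|·2^3
  = 0 + 2 + 0 + 16 = 18.
This bounds M(r) := max_{|z|=r} |p(z)| from above; equality holds iff all terms c_k z^k can be made to align in phase at a single z on |z|=r.
Part (b). At z = 2 (real, on the circle |z| = r):
  p(2) = (0)·2^0 + (1)·2^1 + (0)·2^2 + (-2)·2^3 = -14.
  |p(2)| = 14.
Check: |p(2)| = 14 ≤ 18 = M_tri(2). ✓ Equality does not hold at z = 2 (the coefficients have mixed signs, so the terms do not all align in phase there).

M_tri(2) = 18; |p(2)| = 14; equality at z=2: no.


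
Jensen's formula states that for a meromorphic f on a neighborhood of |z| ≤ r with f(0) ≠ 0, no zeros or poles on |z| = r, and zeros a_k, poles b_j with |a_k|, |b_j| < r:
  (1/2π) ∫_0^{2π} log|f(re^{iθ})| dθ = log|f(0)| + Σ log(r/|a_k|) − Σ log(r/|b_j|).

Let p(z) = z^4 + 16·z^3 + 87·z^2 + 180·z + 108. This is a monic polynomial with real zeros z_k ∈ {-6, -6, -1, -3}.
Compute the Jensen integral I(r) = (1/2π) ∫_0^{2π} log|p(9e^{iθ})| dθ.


Zeros: -6, -6, -3, -1; r = 9.
Inside |z| < r: -6, -6, -3, -1. Outside (|z| ≥ r): ∅.
p(0) = 108, so log|p(0)| = log(108) = 4.6821.
Apply Jensen: I(r) = log|p(0)| + Σ_k log(r/|z_k|), summed over zeros inside |z| < r.
  log(r/|z_k|) for z_k = -6: log(9/6) = 0.4055
  log(r/|z_k|) for z_k = -6: log(9/6) = 0.4055
  log(r/|z_k|) for z_k = -1: log(9/1) = 2.1972
  log(r/|z_k|) for z_k = -3: log(9/3) = 1.0986
Sum over inside zeros: 4.1068.
I(r) = log|p(0)| + (inside sum) = 4.6821 + 4.1068 = 8.7889.
Closed form (all zeros inside, monic): I(r) = n·log(r) = 4·log(9) = 8.7889. ✓

I(r) ≈ 8.7889.


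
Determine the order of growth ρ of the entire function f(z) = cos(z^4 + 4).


Write cos(w) = (e^{iw} ± e^{−iw})/(2 or 2i), so |cos(w)| ≤ e^{|w|}. With w = z^4 + 4, |w| ≤ 1r^4 + 4 on |z|=r, giving M(r) ≤ e^{1r^4 + 4} and ρ ≤ 4. For the lower bound, choose z on |z|=r with 1z^4 purely imaginary of modulus 1r^4; then |cos(z^4 + 4)| grows like e^{1r^4}/2, so ρ ≥ 4. Hence ρ = 4.
Therefore ρ = 4.

Order ρ = 4.


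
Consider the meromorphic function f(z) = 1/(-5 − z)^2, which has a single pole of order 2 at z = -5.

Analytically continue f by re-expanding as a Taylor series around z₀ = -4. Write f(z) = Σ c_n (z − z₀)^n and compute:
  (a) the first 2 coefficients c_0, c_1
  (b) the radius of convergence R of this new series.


Let w = z − z₀, so z = z₀ + w.
Then -5 − z = -5 − (z₀ + w) = (-5 − z₀) − w = -1 − w.
f(z) = 1/(-1 − w)^2 = (1/(-1)^2) · (1 − w/(-1))^{−2}.
By the binomial series (1−u)^{−2} = Σ_{n≥0} C(n+1, 1) u^n for |u|<1, with u = w/(-1):
  c_n = C(n+1, 1) / (-1)^(n+2).
  c_0 = 1/(-1)^2 = 1.
  c_1 = 2/(-1)^3 = -2.
The series is valid for |w/d| < 1, i.e. |z − z₀| < |d|.
Radius of convergence: R = |-5 − z₀| = |-1| = 1 (distance from z₀ to the singularity z = -5).

c_0 = 1, c_1 = -2; R = 1.


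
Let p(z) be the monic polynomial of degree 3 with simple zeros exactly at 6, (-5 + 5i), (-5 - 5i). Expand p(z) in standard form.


The polynomial is p(z) = ∏_{α ∈ S} (z − α), where S = {6, (-5 + 5i), (-5 - 5i)}.
Expanding the product yields: p(z) = z^3 + 4·z^2 -10·z -300.
Note conjugate pairs combine to real quadratics: (z − (-5+5i))(z − (-5−5i)) = z² + 10z + 50.
The resulting polynomial has degree 3 and real coefficients as required.

p(z) = z^3 + 4·z^2 -10·z -300.


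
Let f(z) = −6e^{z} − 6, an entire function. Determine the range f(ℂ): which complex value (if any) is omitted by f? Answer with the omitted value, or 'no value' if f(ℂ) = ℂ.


Little Picard bounds the complement of f(ℂ) to at most one point.
e^{z} is never zero on ℂ, so -6·e^{z} takes every value in ℂ ∖ {0}. Adding -6 shifts the range to ℂ ∖ {-6}. Thus f omits exactly the value -6.

Omitted value: -6.


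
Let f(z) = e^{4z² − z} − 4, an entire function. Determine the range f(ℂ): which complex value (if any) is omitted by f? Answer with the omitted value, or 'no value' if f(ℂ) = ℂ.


Little Picard bounds the complement of f(ℂ) to at most one point.
The exponent g(z) = 4z² − z is a nonconstant polynomial, hence surjective onto ℂ. So e^{g(z)} takes every value in {e^w : w ∈ ℂ} = ℂ ∖ {0}. Adding -4 shifts the range to ℂ ∖ {-4}. f omits exactly -4.

Omitted value: -4.


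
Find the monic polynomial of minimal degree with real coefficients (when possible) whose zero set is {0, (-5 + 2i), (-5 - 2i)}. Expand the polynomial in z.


The polynomial is p(z) = ∏_{α ∈ S} (z − α), where S = {0, (-5 + 2i), (-5 - 2i)}.
Expanding the product yields: p(z) = z^3 + 10·z^2 + 29·z.
Note conjugate pairs combine to real quadratics: (z − (-5+2i))(z − (-5−2i)) = z² + 10z + 29.
The resulting polynomial has degree 3 and real coefficients as required.

p(z) = z^3 + 10·z^2 + 29·z.


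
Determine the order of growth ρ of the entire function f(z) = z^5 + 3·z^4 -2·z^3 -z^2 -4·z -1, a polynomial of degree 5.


|f(z)| ≤ Σ|c_k|·r^k = O(r^5) as r → ∞. Polynomial growth is O(e^{r^ε}) for every ε > 0 (since r^5/e^{r^ε} → 0), so ρ ≤ ε for all ε > 0, i.e. ρ = 0. Every nonconstant polynomial has order 0.
Therefore ρ = 0.

Order ρ = 0.


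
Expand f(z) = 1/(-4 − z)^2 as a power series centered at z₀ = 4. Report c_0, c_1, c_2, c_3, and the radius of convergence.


Let w = z − z₀, so z = z₀ + w.
Then -4 − z = -4 − (z₀ + w) = (-4 − z₀) − w = -8 − w.
f(z) = 1/(-8 − w)^2 = (1/(-8)^2) · (1 − w/(-8))^{−2}.
By the binomial series (1−u)^{−2} = Σ_{n≥0} C(n+1, 1) u^n for |u|<1, with u = w/(-8):
  c_n = C(n+1, 1) / (-8)^(n+2).
  c_0 = 1/(-8)^2 = 1/64.
  c_1 = 2/(-8)^3 = -1/256.
  c_2 = 3/(-8)^4 = 3/4096.
  c_3 = 4/(-8)^5 = -1/8192.
The series is valid for |w/d| < 1, i.e. |z − z₀| < |d|.
Radius of convergence: R = |-4 − z₀| = |-8| = 8 (distance from z₀ to the singularity z = -4).

c_0 = 1/64, c_1 = -1/256, c_2 = 3/4096, c_3 = -1/8192; R = 8.


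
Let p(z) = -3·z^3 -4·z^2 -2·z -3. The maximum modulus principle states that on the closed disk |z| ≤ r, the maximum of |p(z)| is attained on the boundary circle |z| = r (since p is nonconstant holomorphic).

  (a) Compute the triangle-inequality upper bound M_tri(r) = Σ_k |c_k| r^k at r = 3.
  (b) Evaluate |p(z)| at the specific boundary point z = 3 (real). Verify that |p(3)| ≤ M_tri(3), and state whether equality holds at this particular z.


Coefficients: c_0 = -3, c_1 = -2, c_2 = -4, c_3 = -3. Radius r = 3.
Part (a). Triangle bound: M_tri(r) = Σ_k |c_k| r^k
  = |-3|·3^0 + |-2|·3^1 + |-4|·3^2 + |-3|·3^3
  = 3 + 6 + 36 + 81 = 126.
This bounds M(r) := max_{|z|=r} |p(z)| from above; equality holds iff all terms c_k z^k can be made to align in phase at a single z on |z|=r.
Part (b). At z = 3 (real, on the circle |z| = r):
  p(3) = (-3)·3^0 + (-2)·3^1 + (-4)·3^2 + (-3)·3^3 = -126.
  |p(3)| = 126.
Since all nonzero coefficients share the same sign, |p(3)| = 126 = M_tri(3); the triangle bound is attained at z = 3, so in fact M(r) = 126.

M_tri(3) = 126; |p(3)| = 126; equality at z=3: yes.


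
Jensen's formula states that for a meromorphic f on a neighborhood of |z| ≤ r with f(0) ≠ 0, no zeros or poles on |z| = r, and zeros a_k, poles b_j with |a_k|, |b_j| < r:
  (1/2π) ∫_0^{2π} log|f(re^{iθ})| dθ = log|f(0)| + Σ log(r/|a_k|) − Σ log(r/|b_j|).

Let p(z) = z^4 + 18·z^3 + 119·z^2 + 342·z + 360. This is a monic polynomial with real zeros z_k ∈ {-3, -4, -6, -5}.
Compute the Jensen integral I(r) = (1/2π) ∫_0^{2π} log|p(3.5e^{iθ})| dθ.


Zeros: -6, -5, -4, -3; r = 3.5.
Inside |z| < r: -3. Outside (|z| ≥ r): -6, -5, -4.
p(0) = 360, so log|p(0)| = log(360) = 5.8861.
Apply Jensen: I(r) = log|p(0)| + Σ_k log(r/|z_k|), summed over zeros inside |z| < r.
  log(r/|z_k|) for z_k = -3: log(3.5/3) = 0.1542
  Outside zeros (-6, -5, -4) contribute nothing to the Jensen sum.
Sum over inside zeros: 0.1542.
I(r) = log|p(0)| + (inside sum) = 5.8861 + 0.1542 = 6.0403.
Note: since some zeros are outside |z| ≤ r, the simplified n·log(r) form does NOT apply — only the inside zeros contribute.

I(r) ≈ 6.0403.


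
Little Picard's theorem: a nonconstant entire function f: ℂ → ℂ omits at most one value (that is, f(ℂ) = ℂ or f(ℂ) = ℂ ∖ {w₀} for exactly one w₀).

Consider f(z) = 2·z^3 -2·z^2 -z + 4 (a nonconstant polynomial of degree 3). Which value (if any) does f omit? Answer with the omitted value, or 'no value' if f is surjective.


Little Picard bounds the complement of f(ℂ) to at most one point.
For every w ∈ ℂ, the equation p(z) − w = 0 is a nonconstant polynomial in z and hence has at least one root by the fundamental theorem of algebra. So p is surjective onto ℂ, omitting no value.

Omitted value: no value.


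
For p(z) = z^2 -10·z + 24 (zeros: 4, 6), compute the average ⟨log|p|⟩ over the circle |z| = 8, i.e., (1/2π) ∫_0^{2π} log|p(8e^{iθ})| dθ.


Zeros: 4, 6; r = 8.
Inside |z| < r: 4, 6. Outside (|z| ≥ r): ∅.
p(0) = 24, so log|p(0)| = log(24) = 3.1781.
Apply Jensen: I(r) = log|p(0)| + Σ_k log(r/|z_k|), summed over zeros inside |z| < r.
  log(r/|z_k|) for z_k = 4: log(8/4) = 0.6931
  log(r/|z_k|) for z_k = 6: log(8/6) = 0.2877
Sum over inside zeros: 0.9808.
I(r) = log|p(0)| + (inside sum) = 3.1781 + 0.9808 = 4.1589.
Closed form (all zeros inside, monic): I(r) = n·log(r) = 2·log(8) = 4.1589. ✓

I(r) ≈ 4.1589.


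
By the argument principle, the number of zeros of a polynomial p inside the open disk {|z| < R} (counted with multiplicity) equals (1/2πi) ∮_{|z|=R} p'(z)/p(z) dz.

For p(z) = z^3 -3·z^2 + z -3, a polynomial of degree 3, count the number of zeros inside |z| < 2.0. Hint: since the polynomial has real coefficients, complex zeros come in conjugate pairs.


The zeros of p are: 3, (0 + 1i), (0 - 1i).
Their magnitudes are: 3, 1, 1.
Zeros with |z| < R = 2.0: (0 + 1i), (0 - 1i).
Count = 2.
By the argument principle, (1/2πi) ∮_{|z|=R} p'(z)/p(z) dz equals exactly this count.

Number of zeros inside |z| < 2.0: 2.


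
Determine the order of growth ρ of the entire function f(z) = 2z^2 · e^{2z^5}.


M(r) = max_{|z|=r} |2|·|z|^2·|e^{2z^5}| = 2·r^2 · e^{2r^5} (the factors attain their maxima compatibly on |z|=r). Then log M(r) = log 2 + 2·log r + 2r^5, dominated by the last term, so log log M(r) ~ 5·log r. The polynomial factor 2z^2 contributes only a log r term and does not affect the order. ρ = 5.
Therefore ρ = 5.

Order ρ = 5.


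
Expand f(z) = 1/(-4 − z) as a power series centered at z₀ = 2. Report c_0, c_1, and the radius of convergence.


Let w = z − z₀, so z = z₀ + w.
Then -4 − z = -4 − (z₀ + w) = (-4 − z₀) − w = -6 − w.
f(z) = 1/(-6 − w) = (1/(-6)) · 1/(1 − w/(-6)) = Σ_{n≥0} w^n / (-6)^(n+1).
So c_n = 1/(-6)^(n+1):
  c_0 = 1/(-6)^1 = -1/6.
  c_1 = 1/(-6)^2 = 1/36.
The series is valid for |w/d| < 1, i.e. |z − z₀| < |d|.
Radius of convergence: R = |-4 − z₀| = |-6| = 6 (distance from z₀ to the singularity z = -4).

c_0 = -1/6, c_1 = 1/36; R = 6.


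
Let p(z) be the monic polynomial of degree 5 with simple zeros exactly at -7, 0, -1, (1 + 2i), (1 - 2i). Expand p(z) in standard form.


The polynomial is p(z) = ∏_{α ∈ S} (z − α), where S = {-7, 0, -1, (1 + 2i), (1 - 2i)}.
Expanding the product yields: p(z) = z^5 + 6·z^4 -4·z^3 + 26·z^2 + 35·z.
Note conjugate pairs combine to real quadratics: (z − (1+2i))(z − (1−2i)) = z² − 2z + 5.
The resulting polynomial has degree 5 and real coefficients as required.

p(z) = z^5 + 6·z^4 -4·z^3 + 26·z^2 + 35·z.


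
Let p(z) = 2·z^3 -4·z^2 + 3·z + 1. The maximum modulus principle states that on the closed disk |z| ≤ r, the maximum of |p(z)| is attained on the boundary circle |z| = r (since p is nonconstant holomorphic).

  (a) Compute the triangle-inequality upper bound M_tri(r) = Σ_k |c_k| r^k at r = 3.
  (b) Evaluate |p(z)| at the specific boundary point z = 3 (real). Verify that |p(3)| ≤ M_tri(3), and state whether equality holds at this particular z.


Coefficients: c_0 = 1, c_1 = 3, c_2 = -4, c_3 = 2. Radius r = 3.
Part (a). Triangle bound: M_tri(r) = Σ_k |c_k| r^k
  = |1|·3^0 + |3|·3^1 + |-4|·3^2 + |2|·3^3
  = 1 + 9 + 36 + 54 = 100.
This bounds M(r) := max_{|z|=r} |p(z)| from above; equality holds iff all terms c_k z^k can be made to align in phase at a single z on |z|=r.
Part (b). At z = 3 (real, on the circle |z| = r):
  p(3) = (1)·3^0 + (3)·3^1 + (-4)·3^2 + (2)·3^3 = 28.
  |p(3)| = 28.
Check: |p(3)| = 28 ≤ 100 = M_tri(3). ✓ Equality does not hold at z = 3 (the coefficients have mixed signs, so the terms do not all align in phase there).

M_tri(3) = 100; |p(3)| = 28; equality at z=3: no.


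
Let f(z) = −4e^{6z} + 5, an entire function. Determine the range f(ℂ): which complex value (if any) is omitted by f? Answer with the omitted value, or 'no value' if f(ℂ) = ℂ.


Little Picard bounds the complement of f(ℂ) to at most one point.
e^{6z} is never zero on ℂ, so -4·e^{6z} takes every value in ℂ ∖ {0}. Adding 5 shifts the range to ℂ ∖ {5}. Thus f omits exactly the value 5.

Omitted value: 5.


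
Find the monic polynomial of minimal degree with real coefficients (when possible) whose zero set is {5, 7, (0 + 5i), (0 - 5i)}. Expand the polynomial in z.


The polynomial is p(z) = ∏_{α ∈ S} (z − α), where S = {5, 7, (0 + 5i), (0 - 5i)}.
Expanding the product yields: p(z) = z^4 -12·z^3 + 60·z^2 -300·z + 875.
Note conjugate pairs combine to real quadratics: (z − (0+5i))(z − (0−5i)) = z² + 25.
The resulting polynomial has degree 4 and real coefficients as required.

p(z) = z^4 -12·z^3 + 60·z^2 -300·z + 875.


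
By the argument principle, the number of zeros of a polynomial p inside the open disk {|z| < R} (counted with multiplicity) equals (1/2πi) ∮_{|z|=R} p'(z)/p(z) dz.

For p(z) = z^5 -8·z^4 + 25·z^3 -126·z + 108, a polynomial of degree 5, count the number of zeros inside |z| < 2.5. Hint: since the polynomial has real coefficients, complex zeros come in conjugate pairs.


The zeros of p are: 1, (3 + 3i), (3 - 3i), 3, -2.
Their magnitudes are: 1, 4.243, 4.243, 3, 2.
Zeros with |z| < R = 2.5: 1, -2.
Count = 2.
By the argument principle, (1/2πi) ∮_{|z|=R} p'(z)/p(z) dz equals exactly this count.

Number of zeros inside |z| < 2.5: 2.


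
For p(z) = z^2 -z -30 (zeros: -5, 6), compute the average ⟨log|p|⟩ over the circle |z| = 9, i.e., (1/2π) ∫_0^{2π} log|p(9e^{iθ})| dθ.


Zeros: -5, 6; r = 9.
Inside |z| < r: -5, 6. Outside (|z| ≥ r): ∅.
p(0) = -30, so log|p(0)| = log(30) = 3.4012.
Apply Jensen: I(r) = log|p(0)| + Σ_k log(r/|z_k|), summed over zeros inside |z| < r.
  log(r/|z_k|) for z_k = -5: log(9/5) = 0.5878
  log(r/|z_k|) for z_k = 6: log(9/6) = 0.4055
Sum over inside zeros: 0.9933.
I(r) = log|p(0)| + (inside sum) = 3.4012 + 0.9933 = 4.3944.
Closed form (all zeros inside, monic): I(r) = n·log(r) = 2·log(9) = 4.3944. ✓

I(r) ≈ 4.3944.


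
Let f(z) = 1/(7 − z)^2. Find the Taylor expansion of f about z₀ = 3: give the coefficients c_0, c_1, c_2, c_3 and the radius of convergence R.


Let w = z − z₀, so z = z₀ + w.
Then 7 − z = 7 − (z₀ + w) = (7 − z₀) − w = 4 − w.
f(z) = 1/(4 − w)^2 = (1/(4)^2) · (1 − w/(4))^{−2}.
By the binomial series (1−u)^{−2} = Σ_{n≥0} C(n+1, 1) u^n for |u|<1, with u = w/(4):
  c_n = C(n+1, 1) / (4)^(n+2).
  c_0 = 1/(4)^2 = 1/16.
  c_1 = 2/(4)^3 = 1/32.
  c_2 = 3/(4)^4 = 3/256.
  c_3 = 4/(4)^5 = 1/256.
The series is valid for |w/d| < 1, i.e. |z − z₀| < |d|.
Radius of convergence: R = |7 − z₀| = |4| = 4 (distance from z₀ to the singularity z = 7).

c_0 = 1/16, c_1 = 1/32, c_2 = 3/256, c_3 = 1/256; R = 4.
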